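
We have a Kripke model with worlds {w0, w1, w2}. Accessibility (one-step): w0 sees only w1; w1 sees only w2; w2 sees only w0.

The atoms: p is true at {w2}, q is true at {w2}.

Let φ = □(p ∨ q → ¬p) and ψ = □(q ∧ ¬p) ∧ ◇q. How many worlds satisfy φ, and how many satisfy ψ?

For □(p ∨ q → ¬p):
w0: successors {w1}; p ∨ q → ¬p there: w1:T. ✓
w1: successors {w2}; p ∨ q → ¬p there: w2:F. ✗
w2: successors {w0}; p ∨ q → ¬p there: w0:T. ✓
— 2 worlds.
For □(q ∧ ¬p) ∧ ◇q:
w0: □(q ∧ ¬p) is F, ◇q is F. ✗
w1: □(q ∧ ¬p) is F, ◇q is T. ✗
w2: □(q ∧ ¬p) is F, ◇q is F. ✗
— 0 worlds.

2 and 0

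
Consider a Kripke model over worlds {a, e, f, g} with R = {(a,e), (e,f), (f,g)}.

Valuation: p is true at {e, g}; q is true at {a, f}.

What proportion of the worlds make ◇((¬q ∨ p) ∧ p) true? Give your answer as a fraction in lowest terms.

1/2

a: successors {e}; (¬q ∨ p) ∧ p there: e:T. ✓
e: successors {f}; (¬q ∨ p) ∧ p there: f:F. ✗
f: successors {g}; (¬q ∨ p) ∧ p there: g:T. ✓
g: no successors, so ◇((¬q ∨ p) ∧ p) fails. ✗
That's 2 of 4 worlds, so 2/4 = 1/2.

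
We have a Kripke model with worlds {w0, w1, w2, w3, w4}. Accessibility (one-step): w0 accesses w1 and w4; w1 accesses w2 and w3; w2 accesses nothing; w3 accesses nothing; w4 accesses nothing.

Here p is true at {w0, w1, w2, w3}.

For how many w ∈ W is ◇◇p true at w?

w0: successors {w1, w4}; ◇p there: w1:T, w4:F. ✓
w1: successors {w2, w3}; ◇p there: w2:F, w3:F. ✗
w2: no successors, so ◇◇p fails. ✗
w3: no successors, so ◇◇p fails. ✗
w4: no successors, so ◇◇p fails. ✗
Satisfying worlds: {w0}.

1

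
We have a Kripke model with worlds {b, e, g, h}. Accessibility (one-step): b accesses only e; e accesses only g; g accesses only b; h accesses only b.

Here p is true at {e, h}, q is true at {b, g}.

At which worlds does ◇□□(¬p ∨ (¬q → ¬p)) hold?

{b, g, h}

b: successors {e}; □□(¬p ∨ (¬q → ¬p)) there: e:T. ✓
e: successors {g}; □□(¬p ∨ (¬q → ¬p)) there: g:F. ✗
g: successors {b}; □□(¬p ∨ (¬q → ¬p)) there: b:T. ✓
h: successors {b}; □□(¬p ∨ (¬q → ¬p)) there: b:T. ✓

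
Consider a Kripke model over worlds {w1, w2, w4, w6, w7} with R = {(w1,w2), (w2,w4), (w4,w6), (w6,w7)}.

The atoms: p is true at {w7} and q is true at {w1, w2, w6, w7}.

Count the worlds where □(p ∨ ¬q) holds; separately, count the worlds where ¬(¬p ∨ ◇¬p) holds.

For □(p ∨ ¬q):
w1: successors {w2}; p ∨ ¬q there: w2:F. ✗
w2: successors {w4}; p ∨ ¬q there: w4:T. ✓
w4: successors {w6}; p ∨ ¬q there: w6:F. ✗
w6: successors {w7}; p ∨ ¬q there: w7:T. ✓
w7: no successors, so □(p ∨ ¬q) holds vacuously. ✓
— 3 worlds.
For ¬(¬p ∨ ◇¬p):
w1: ¬p ∨ ◇¬p is T. ✗
w2: ¬p ∨ ◇¬p is T. ✗
w4: ¬p ∨ ◇¬p is T. ✗
w6: ¬p ∨ ◇¬p is T. ✗
w7: ¬p ∨ ◇¬p is F. ✓
— 1 world.

3 and 1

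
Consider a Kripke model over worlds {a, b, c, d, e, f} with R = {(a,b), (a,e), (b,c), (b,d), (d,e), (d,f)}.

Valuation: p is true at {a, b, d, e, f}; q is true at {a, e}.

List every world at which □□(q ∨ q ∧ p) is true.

{c, d, e, f}

a: successors {b, e}; □(q ∨ q ∧ p) there: b:F, e:T. ✗
b: successors {c, d}; □(q ∨ q ∧ p) there: c:T, d:F. ✗
c: no successors, so □□(q ∨ q ∧ p) holds vacuously. ✓
d: successors {e, f}; □(q ∨ q ∧ p) there: e:T, f:T. ✓
e: no successors, so □□(q ∨ q ∧ p) holds vacuously. ✓
f: no successors, so □□(q ∨ q ∧ p) holds vacuously. ✓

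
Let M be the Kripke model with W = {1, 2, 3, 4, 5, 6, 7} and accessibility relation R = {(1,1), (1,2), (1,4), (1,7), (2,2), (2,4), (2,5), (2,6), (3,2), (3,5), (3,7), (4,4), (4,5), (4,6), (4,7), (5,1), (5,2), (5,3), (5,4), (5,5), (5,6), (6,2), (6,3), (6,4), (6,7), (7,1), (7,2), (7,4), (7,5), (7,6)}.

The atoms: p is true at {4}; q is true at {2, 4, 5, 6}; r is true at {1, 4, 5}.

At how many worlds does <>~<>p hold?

1: successors {1, 2, 4, 7}; ~<>p there: 1:F, 2:F, 4:F, 7:F. ✗
2: successors {2, 4, 5, 6}; ~<>p there: 2:F, 4:F, 5:F, 6:F. ✗
3: successors {2, 5, 7}; ~<>p there: 2:F, 5:F, 7:F. ✗
4: successors {4, 5, 6, 7}; ~<>p there: 4:F, 5:F, 6:F, 7:F. ✗
5: successors {1, 2, 3, 4, 5, 6}; ~<>p there: 1:F, 2:F, 3:T, 4:F, 5:F, 6:F. ✓
6: successors {2, 3, 4, 7}; ~<>p there: 2:F, 3:T, 4:F, 7:F. ✓
7: successors {1, 2, 4, 5, 6}; ~<>p there: 1:F, 2:F, 4:F, 5:F, 6:F. ✗
Satisfying worlds: {5, 6}.

2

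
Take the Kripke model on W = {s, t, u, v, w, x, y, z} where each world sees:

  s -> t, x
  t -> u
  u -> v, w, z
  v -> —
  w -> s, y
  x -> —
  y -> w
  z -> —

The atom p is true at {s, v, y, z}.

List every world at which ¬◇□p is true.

{t, v, w, x, z}

s: ◇□p is T. ✗
t: ◇□p is F. ✓
u: ◇□p is T. ✗
v: ◇□p is F. ✓
w: ◇□p is F. ✓
x: ◇□p is F. ✓
y: ◇□p is T. ✗
z: ◇□p is F. ✓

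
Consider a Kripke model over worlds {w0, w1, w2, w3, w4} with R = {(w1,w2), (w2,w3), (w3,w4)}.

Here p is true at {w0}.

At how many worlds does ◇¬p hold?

3

w0: no successors, so ◇¬p fails. ✗
w1: successors {w2}; ¬p there: w2:T. ✓
w2: successors {w3}; ¬p there: w3:T. ✓
w3: successors {w4}; ¬p there: w4:T. ✓
w4: no successors, so ◇¬p fails. ✗
Satisfying worlds: {w1, w2, w3}.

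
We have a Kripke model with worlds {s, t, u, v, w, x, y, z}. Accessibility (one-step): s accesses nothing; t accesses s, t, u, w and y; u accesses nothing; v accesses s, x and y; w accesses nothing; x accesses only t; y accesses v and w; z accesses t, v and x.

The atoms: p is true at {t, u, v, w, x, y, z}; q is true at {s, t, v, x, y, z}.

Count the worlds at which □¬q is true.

s: no successors, so □¬q holds vacuously. ✓
t: successors {s, t, u, w, y}; ¬q there: s:F, t:F, u:T, w:T, y:F. ✗
u: no successors, so □¬q holds vacuously. ✓
v: successors {s, x, y}; ¬q there: s:F, x:F, y:F. ✗
w: no successors, so □¬q holds vacuously. ✓
x: successors {t}; ¬q there: t:F. ✗
y: successors {v, w}; ¬q there: v:F, w:T. ✗
z: successors {t, v, x}; ¬q there: t:F, v:F, x:F. ✗
Satisfying worlds: {s, u, w}.

3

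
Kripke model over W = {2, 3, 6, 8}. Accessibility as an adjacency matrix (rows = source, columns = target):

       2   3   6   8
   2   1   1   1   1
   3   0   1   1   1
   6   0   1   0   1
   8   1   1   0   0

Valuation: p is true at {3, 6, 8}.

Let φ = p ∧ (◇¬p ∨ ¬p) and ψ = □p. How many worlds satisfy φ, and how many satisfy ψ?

For p ∧ (◇¬p ∨ ¬p):
2: p is F, ◇¬p ∨ ¬p is T. ✗
3: p is T, ◇¬p ∨ ¬p is F. ✗
6: p is T, ◇¬p ∨ ¬p is F. ✗
8: p is T, ◇¬p ∨ ¬p is T. ✓
— 1 world.
For □p:
2: successors {2, 3, 6, 8}; p there: 2:F, 3:T, 6:T, 8:T. ✗
3: successors {3, 6, 8}; p there: 3:T, 6:T, 8:T. ✓
6: successors {3, 8}; p there: 3:T, 8:T. ✓
8: successors {2, 3}; p there: 2:F, 3:T. ✗
— 2 worlds.

1 and 2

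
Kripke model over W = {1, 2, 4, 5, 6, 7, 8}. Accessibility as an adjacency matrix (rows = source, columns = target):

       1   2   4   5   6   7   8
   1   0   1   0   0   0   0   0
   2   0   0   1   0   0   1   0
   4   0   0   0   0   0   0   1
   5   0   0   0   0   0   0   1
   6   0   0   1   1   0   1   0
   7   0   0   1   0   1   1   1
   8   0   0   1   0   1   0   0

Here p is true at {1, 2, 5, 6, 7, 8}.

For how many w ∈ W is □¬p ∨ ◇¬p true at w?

4

1: □¬p is F, ◇¬p is F. ✗
2: □¬p is F, ◇¬p is T. ✓
4: □¬p is F, ◇¬p is F. ✗
5: □¬p is F, ◇¬p is F. ✗
6: □¬p is F, ◇¬p is T. ✓
7: □¬p is F, ◇¬p is T. ✓
8: □¬p is F, ◇¬p is T. ✓
Satisfying worlds: {2, 6, 7, 8}.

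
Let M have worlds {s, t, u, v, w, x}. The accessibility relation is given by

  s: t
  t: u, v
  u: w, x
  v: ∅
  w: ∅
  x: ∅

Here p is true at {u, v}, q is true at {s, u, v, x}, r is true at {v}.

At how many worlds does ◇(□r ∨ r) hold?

s: successors {t}; □r ∨ r there: t:F. ✗
t: successors {u, v}; □r ∨ r there: u:F, v:T. ✓
u: successors {w, x}; □r ∨ r there: w:T, x:T. ✓
v: no successors, so ◇(□r ∨ r) fails. ✗
w: no successors, so ◇(□r ∨ r) fails. ✗
x: no successors, so ◇(□r ∨ r) fails. ✗
Satisfying worlds: {t, u}.

2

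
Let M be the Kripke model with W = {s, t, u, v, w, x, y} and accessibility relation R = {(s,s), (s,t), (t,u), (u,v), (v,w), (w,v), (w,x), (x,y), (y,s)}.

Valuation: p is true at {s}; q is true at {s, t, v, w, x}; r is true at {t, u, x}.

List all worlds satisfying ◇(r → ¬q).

s: successors {s, t}; r → ¬q there: s:T, t:F. ✓
t: successors {u}; r → ¬q there: u:T. ✓
u: successors {v}; r → ¬q there: v:T. ✓
v: successors {w}; r → ¬q there: w:T. ✓
w: successors {v, x}; r → ¬q there: v:T, x:F. ✓
x: successors {y}; r → ¬q there: y:T. ✓
y: successors {s}; r → ¬q there: s:T. ✓

{s, t, u, v, w, x, y}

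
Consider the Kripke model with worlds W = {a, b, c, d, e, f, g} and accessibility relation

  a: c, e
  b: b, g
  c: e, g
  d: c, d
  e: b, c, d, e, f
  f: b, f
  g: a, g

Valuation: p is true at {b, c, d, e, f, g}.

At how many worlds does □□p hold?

a: successors {c, e}; □p there: c:T, e:T. ✓
b: successors {b, g}; □p there: b:T, g:F. ✗
c: successors {e, g}; □p there: e:T, g:F. ✗
d: successors {c, d}; □p there: c:T, d:T. ✓
e: successors {b, c, d, e, f}; □p there: b:T, c:T, d:T, e:T, f:T. ✓
f: successors {b, f}; □p there: b:T, f:T. ✓
g: successors {a, g}; □p there: a:T, g:F. ✗
Satisfying worlds: {a, d, e, f}.

4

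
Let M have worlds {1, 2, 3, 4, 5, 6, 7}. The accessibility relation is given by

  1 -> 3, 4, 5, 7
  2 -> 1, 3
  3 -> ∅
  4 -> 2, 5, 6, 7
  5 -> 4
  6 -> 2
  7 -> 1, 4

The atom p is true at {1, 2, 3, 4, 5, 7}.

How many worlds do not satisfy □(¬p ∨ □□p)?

1: successors {3, 4, 5, 7}; ¬p ∨ □□p there: 3:T, 4:T, 5:F, 7:F. ✗
2: successors {1, 3}; ¬p ∨ □□p there: 1:F, 3:T. ✗
3: no successors, so □(¬p ∨ □□p) holds vacuously. ✓
4: successors {2, 5, 6, 7}; ¬p ∨ □□p there: 2:T, 5:F, 6:T, 7:F. ✗
5: successors {4}; ¬p ∨ □□p there: 4:T. ✓
6: successors {2}; ¬p ∨ □□p there: 2:T. ✓
7: successors {1, 4}; ¬p ∨ □□p there: 1:F, 4:T. ✗
Satisfying worlds: {3, 5, 6}.
So □(¬p ∨ □□p) fails at the other 4 worlds.

4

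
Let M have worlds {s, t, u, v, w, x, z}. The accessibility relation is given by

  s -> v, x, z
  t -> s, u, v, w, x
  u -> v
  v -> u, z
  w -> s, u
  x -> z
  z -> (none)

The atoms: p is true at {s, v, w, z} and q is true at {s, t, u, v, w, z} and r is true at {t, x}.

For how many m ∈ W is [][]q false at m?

s: successors {v, x, z}; []q there: v:T, x:T, z:T. ✓
t: successors {s, u, v, w, x}; []q there: s:F, u:T, v:T, w:T, x:T. ✗
u: successors {v}; []q there: v:T. ✓
v: successors {u, z}; []q there: u:T, z:T. ✓
w: successors {s, u}; []q there: s:F, u:T. ✗
x: successors {z}; []q there: z:T. ✓
z: no successors, so [][]q holds vacuously. ✓
Satisfying worlds: {s, u, v, x, z}.
So [][]q fails at the other 2 worlds.

2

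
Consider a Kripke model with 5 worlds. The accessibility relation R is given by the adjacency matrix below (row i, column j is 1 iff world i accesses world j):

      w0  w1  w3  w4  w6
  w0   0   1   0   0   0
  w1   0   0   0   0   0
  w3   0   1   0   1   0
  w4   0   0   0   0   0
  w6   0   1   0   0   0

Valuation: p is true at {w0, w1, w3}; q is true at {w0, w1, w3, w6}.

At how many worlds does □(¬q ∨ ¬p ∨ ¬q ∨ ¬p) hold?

2

w0: successors {w1}; ¬q ∨ ¬p ∨ ¬q ∨ ¬p there: w1:F. ✗
w1: no successors, so □(¬q ∨ ¬p ∨ ¬q ∨ ¬p) holds vacuously. ✓
w3: successors {w1, w4}; ¬q ∨ ¬p ∨ ¬q ∨ ¬p there: w1:F, w4:T. ✗
w4: no successors, so □(¬q ∨ ¬p ∨ ¬q ∨ ¬p) holds vacuously. ✓
w6: successors {w1}; ¬q ∨ ¬p ∨ ¬q ∨ ¬p there: w1:F. ✗
Satisfying worlds: {w1, w4}.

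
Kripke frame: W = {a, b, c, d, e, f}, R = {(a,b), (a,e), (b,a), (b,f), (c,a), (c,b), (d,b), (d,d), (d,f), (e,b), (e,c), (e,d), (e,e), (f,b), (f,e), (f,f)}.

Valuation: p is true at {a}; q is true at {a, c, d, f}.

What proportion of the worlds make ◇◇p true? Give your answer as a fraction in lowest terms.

5/6

a: successors {b, e}; ◇p there: b:T, e:F. ✓
b: successors {a, f}; ◇p there: a:F, f:F. ✗
c: successors {a, b}; ◇p there: a:F, b:T. ✓
d: successors {b, d, f}; ◇p there: b:T, d:F, f:F. ✓
e: successors {b, c, d, e}; ◇p there: b:T, c:T, d:F, e:F. ✓
f: successors {b, e, f}; ◇p there: b:T, e:F, f:F. ✓
That's 5 of 6 worlds, so 5/6.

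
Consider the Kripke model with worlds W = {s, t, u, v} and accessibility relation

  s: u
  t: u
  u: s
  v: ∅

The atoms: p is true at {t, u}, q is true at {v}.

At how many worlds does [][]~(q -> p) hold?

s: successors {u}; []~(q -> p) there: u:F. ✗
t: successors {u}; []~(q -> p) there: u:F. ✗
u: successors {s}; []~(q -> p) there: s:F. ✗
v: no successors, so [][]~(q -> p) holds vacuously. ✓
Satisfying worlds: {v}.

1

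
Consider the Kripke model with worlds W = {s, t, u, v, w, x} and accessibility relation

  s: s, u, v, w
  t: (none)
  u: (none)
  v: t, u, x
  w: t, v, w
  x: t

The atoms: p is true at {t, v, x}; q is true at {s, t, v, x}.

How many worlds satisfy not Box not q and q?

3

s: not Box not q is T, q is T. ✓
t: not Box not q is F, q is T. ✗
u: not Box not q is F, q is F. ✗
v: not Box not q is T, q is T. ✓
w: not Box not q is T, q is F. ✗
x: not Box not q is T, q is T. ✓
Satisfying worlds: {s, v, x}.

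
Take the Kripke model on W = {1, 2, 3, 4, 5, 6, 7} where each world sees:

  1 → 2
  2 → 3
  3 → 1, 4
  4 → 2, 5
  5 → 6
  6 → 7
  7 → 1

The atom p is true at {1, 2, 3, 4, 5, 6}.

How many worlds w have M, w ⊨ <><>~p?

1

1: successors {2}; <>~p there: 2:F. ✗
2: successors {3}; <>~p there: 3:F. ✗
3: successors {1, 4}; <>~p there: 1:F, 4:F. ✗
4: successors {2, 5}; <>~p there: 2:F, 5:F. ✗
5: successors {6}; <>~p there: 6:T. ✓
6: successors {7}; <>~p there: 7:F. ✗
7: successors {1}; <>~p there: 1:F. ✗
Satisfying worlds: {5}.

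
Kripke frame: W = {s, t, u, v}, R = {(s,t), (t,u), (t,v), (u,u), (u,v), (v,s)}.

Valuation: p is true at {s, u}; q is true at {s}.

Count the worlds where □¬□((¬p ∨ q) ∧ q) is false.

2

s: successors {t}; ¬□((¬p ∨ q) ∧ q) there: t:T. ✓
t: successors {u, v}; ¬□((¬p ∨ q) ∧ q) there: u:T, v:F. ✗
u: successors {u, v}; ¬□((¬p ∨ q) ∧ q) there: u:T, v:F. ✗
v: successors {s}; ¬□((¬p ∨ q) ∧ q) there: s:T. ✓
Satisfying worlds: {s, v}.
So □¬□((¬p ∨ q) ∧ q) fails at the other 2 worlds.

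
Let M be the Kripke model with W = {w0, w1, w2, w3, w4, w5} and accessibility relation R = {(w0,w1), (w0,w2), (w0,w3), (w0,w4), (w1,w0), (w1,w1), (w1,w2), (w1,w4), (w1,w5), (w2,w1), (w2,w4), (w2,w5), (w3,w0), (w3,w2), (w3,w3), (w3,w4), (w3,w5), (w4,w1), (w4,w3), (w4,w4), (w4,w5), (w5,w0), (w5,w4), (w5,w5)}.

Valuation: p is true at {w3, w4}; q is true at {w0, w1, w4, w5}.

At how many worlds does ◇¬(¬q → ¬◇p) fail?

w0: successors {w1, w2, w3, w4}; ¬(¬q → ¬◇p) there: w1:F, w2:T, w3:T, w4:F. ✓
w1: successors {w0, w1, w2, w4, w5}; ¬(¬q → ¬◇p) there: w0:F, w1:F, w2:T, w4:F, w5:F. ✓
w2: successors {w1, w4, w5}; ¬(¬q → ¬◇p) there: w1:F, w4:F, w5:F. ✗
w3: successors {w0, w2, w3, w4, w5}; ¬(¬q → ¬◇p) there: w0:F, w2:T, w3:T, w4:F, w5:F. ✓
w4: successors {w1, w3, w4, w5}; ¬(¬q → ¬◇p) there: w1:F, w3:T, w4:F, w5:F. ✓
w5: successors {w0, w4, w5}; ¬(¬q → ¬◇p) there: w0:F, w4:F, w5:F. ✗
Satisfying worlds: {w0, w1, w3, w4}.
So ◇¬(¬q → ¬◇p) fails at the other 2 worlds.

2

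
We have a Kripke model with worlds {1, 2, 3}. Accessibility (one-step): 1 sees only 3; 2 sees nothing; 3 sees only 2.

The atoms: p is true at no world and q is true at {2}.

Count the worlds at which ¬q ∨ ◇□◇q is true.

2

1: ¬q is T, ◇□◇q is F. ✓
2: ¬q is F, ◇□◇q is F. ✗
3: ¬q is T, ◇□◇q is T. ✓
Satisfying worlds: {1, 3}.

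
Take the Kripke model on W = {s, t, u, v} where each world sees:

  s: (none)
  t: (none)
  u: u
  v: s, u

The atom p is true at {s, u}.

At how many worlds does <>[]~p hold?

1

s: no successors, so <>[]~p fails. ✗
t: no successors, so <>[]~p fails. ✗
u: successors {u}; []~p there: u:F. ✗
v: successors {s, u}; []~p there: s:T, u:F. ✓
Satisfying worlds: {v}.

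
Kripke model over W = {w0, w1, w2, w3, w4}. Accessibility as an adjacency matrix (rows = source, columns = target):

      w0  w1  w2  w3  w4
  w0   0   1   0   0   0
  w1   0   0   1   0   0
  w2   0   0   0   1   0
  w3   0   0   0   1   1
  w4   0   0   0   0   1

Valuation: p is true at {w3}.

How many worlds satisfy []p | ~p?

4

w0: []p is F, ~p is T. ✓
w1: []p is F, ~p is T. ✓
w2: []p is T, ~p is T. ✓
w3: []p is F, ~p is F. ✗
w4: []p is F, ~p is T. ✓
Satisfying worlds: {w0, w1, w2, w4}.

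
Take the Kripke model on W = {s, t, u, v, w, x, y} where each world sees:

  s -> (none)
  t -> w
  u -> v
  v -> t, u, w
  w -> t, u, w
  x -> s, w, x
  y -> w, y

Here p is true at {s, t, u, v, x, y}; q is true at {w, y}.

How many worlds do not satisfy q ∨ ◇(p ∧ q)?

5

s: q is F, ◇(p ∧ q) is F. ✗
t: q is F, ◇(p ∧ q) is F. ✗
u: q is F, ◇(p ∧ q) is F. ✗
v: q is F, ◇(p ∧ q) is F. ✗
w: q is T, ◇(p ∧ q) is F. ✓
x: q is F, ◇(p ∧ q) is F. ✗
y: q is T, ◇(p ∧ q) is T. ✓
Satisfying worlds: {w, y}.
So q ∨ ◇(p ∧ q) fails at the other 5 worlds.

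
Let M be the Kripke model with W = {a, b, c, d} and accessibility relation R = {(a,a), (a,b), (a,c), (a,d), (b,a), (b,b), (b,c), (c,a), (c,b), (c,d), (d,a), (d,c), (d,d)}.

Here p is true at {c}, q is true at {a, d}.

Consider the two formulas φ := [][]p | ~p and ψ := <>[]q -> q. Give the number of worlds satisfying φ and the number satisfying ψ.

For [][]p | ~p:
a: [][]p is F, ~p is T. ✓
b: [][]p is F, ~p is T. ✓
c: [][]p is F, ~p is F. ✗
d: [][]p is F, ~p is T. ✓
— 3 worlds.
For <>[]q -> q:
a: <>[]q is F, q is T. ✓
b: <>[]q is F, q is F. ✓
c: <>[]q is F, q is F. ✓
d: <>[]q is F, q is T. ✓
— 4 worlds.

3 and 4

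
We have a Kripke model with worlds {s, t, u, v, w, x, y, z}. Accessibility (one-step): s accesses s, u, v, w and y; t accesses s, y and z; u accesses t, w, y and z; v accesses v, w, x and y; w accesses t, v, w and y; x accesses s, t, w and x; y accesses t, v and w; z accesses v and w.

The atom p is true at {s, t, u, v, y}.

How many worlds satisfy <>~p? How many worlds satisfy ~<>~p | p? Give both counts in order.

8 and 5

For <>~p:
s: successors {s, u, v, w, y}; ~p there: s:F, u:F, v:F, w:T, y:F. ✓
t: successors {s, y, z}; ~p there: s:F, y:F, z:T. ✓
u: successors {t, w, y, z}; ~p there: t:F, w:T, y:F, z:T. ✓
v: successors {v, w, x, y}; ~p there: v:F, w:T, x:T, y:F. ✓
w: successors {t, v, w, y}; ~p there: t:F, v:F, w:T, y:F. ✓
x: successors {s, t, w, x}; ~p there: s:F, t:F, w:T, x:T. ✓
y: successors {t, v, w}; ~p there: t:F, v:F, w:T. ✓
z: successors {v, w}; ~p there: v:F, w:T. ✓
— 8 worlds.
For ~<>~p | p:
s: ~<>~p is F, p is T. ✓
t: ~<>~p is F, p is T. ✓
u: ~<>~p is F, p is T. ✓
v: ~<>~p is F, p is T. ✓
w: ~<>~p is F, p is F. ✗
x: ~<>~p is F, p is F. ✗
y: ~<>~p is F, p is T. ✓
z: ~<>~p is F, p is F. ✗
— 5 worlds.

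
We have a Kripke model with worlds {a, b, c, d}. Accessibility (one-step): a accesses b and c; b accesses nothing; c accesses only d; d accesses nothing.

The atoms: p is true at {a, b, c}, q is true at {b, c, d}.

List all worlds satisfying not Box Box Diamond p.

a: Box Box Diamond p is F. ✓
b: Box Box Diamond p is T. ✗
c: Box Box Diamond p is T. ✗
d: Box Box Diamond p is T. ✗

{a}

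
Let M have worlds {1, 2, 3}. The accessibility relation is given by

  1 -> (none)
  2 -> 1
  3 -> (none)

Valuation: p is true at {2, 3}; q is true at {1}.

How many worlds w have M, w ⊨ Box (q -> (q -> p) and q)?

1: no successors, so Box (q -> (q -> p) and q) holds vacuously. ✓
2: successors {1}; q -> (q -> p) and q there: 1:F. ✗
3: no successors, so Box (q -> (q -> p) and q) holds vacuously. ✓
Satisfying worlds: {1, 3}.

2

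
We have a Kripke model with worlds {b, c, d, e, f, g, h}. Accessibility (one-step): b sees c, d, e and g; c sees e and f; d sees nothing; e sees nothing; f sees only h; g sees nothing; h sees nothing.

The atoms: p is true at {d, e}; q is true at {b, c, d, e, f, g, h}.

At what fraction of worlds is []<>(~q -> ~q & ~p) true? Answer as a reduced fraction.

b: successors {c, d, e, g}; <>(~q -> ~q & ~p) there: c:T, d:F, e:F, g:F. ✗
c: successors {e, f}; <>(~q -> ~q & ~p) there: e:F, f:T. ✗
d: no successors, so []<>(~q -> ~q & ~p) holds vacuously. ✓
e: no successors, so []<>(~q -> ~q & ~p) holds vacuously. ✓
f: successors {h}; <>(~q -> ~q & ~p) there: h:F. ✗
g: no successors, so []<>(~q -> ~q & ~p) holds vacuously. ✓
h: no successors, so []<>(~q -> ~q & ~p) holds vacuously. ✓
That's 4 of 7 worlds, so 4/7.

4/7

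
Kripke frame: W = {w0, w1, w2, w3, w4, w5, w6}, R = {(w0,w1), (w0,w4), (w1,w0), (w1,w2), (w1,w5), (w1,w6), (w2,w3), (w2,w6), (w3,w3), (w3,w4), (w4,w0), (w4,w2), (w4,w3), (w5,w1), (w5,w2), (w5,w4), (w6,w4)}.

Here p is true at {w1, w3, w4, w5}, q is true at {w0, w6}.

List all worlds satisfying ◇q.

w0: successors {w1, w4}; q there: w1:F, w4:F. ✗
w1: successors {w0, w2, w5, w6}; q there: w0:T, w2:F, w5:F, w6:T. ✓
w2: successors {w3, w6}; q there: w3:F, w6:T. ✓
w3: successors {w3, w4}; q there: w3:F, w4:F. ✗
w4: successors {w0, w2, w3}; q there: w0:T, w2:F, w3:F. ✓
w5: successors {w1, w2, w4}; q there: w1:F, w2:F, w4:F. ✗
w6: successors {w4}; q there: w4:F. ✗

{w1, w2, w4}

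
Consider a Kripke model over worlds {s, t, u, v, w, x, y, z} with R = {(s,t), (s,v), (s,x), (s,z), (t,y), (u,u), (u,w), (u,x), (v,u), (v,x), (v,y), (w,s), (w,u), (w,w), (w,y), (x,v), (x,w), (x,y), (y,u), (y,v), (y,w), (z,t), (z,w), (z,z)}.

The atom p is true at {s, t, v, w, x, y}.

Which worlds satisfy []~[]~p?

s: successors {t, v, x, z}; ~[]~p there: t:T, v:T, x:T, z:T. ✓
t: successors {y}; ~[]~p there: y:T. ✓
u: successors {u, w, x}; ~[]~p there: u:T, w:T, x:T. ✓
v: successors {u, x, y}; ~[]~p there: u:T, x:T, y:T. ✓
w: successors {s, u, w, y}; ~[]~p there: s:T, u:T, w:T, y:T. ✓
x: successors {v, w, y}; ~[]~p there: v:T, w:T, y:T. ✓
y: successors {u, v, w}; ~[]~p there: u:T, v:T, w:T. ✓
z: successors {t, w, z}; ~[]~p there: t:T, w:T, z:T. ✓

{s, t, u, v, w, x, y, z}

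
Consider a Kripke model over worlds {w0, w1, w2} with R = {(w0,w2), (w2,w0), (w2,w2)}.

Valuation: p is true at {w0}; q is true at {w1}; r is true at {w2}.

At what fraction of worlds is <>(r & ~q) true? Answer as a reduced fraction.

w0: successors {w2}; r & ~q there: w2:T. ✓
w1: no successors, so <>(r & ~q) fails. ✗
w2: successors {w0, w2}; r & ~q there: w0:F, w2:T. ✓
That's 2 of 3 worlds, so 2/3.

2/3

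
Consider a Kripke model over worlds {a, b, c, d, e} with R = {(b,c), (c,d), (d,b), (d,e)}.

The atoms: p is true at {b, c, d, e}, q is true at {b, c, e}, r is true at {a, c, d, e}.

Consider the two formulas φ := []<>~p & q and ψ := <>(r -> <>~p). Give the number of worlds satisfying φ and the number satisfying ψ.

1 and 1

For []<>~p & q:
a: []<>~p is T, q is F. ✗
b: []<>~p is F, q is T. ✗
c: []<>~p is F, q is T. ✗
d: []<>~p is F, q is F. ✗
e: []<>~p is T, q is T. ✓
— 1 world.
For <>(r -> <>~p):
a: no successors, so <>(r -> <>~p) fails. ✗
b: successors {c}; r -> <>~p there: c:F. ✗
c: successors {d}; r -> <>~p there: d:F. ✗
d: successors {b, e}; r -> <>~p there: b:T, e:F. ✓
e: no successors, so <>(r -> <>~p) fails. ✗
— 1 world.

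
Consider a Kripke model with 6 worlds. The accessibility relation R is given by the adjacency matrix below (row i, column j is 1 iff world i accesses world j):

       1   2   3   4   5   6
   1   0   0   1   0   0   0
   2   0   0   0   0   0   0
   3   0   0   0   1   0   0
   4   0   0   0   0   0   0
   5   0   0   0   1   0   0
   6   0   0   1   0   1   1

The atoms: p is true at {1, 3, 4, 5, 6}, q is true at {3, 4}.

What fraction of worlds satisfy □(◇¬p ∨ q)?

5/6

1: successors {3}; ◇¬p ∨ q there: 3:T. ✓
2: no successors, so □(◇¬p ∨ q) holds vacuously. ✓
3: successors {4}; ◇¬p ∨ q there: 4:T. ✓
4: no successors, so □(◇¬p ∨ q) holds vacuously. ✓
5: successors {4}; ◇¬p ∨ q there: 4:T. ✓
6: successors {3, 5, 6}; ◇¬p ∨ q there: 3:T, 5:F, 6:F. ✗
That's 5 of 6 worlds, so 5/6.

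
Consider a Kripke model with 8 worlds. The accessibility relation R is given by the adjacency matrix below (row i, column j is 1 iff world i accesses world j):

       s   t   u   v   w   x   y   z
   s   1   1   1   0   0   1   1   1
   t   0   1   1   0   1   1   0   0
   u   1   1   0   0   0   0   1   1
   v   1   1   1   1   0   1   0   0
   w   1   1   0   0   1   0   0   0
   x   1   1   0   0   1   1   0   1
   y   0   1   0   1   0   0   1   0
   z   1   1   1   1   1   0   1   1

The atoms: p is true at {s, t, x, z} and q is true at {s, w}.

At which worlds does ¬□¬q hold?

{s, t, u, v, w, x, z}

s: □¬q is F. ✓
t: □¬q is F. ✓
u: □¬q is F. ✓
v: □¬q is F. ✓
w: □¬q is F. ✓
x: □¬q is F. ✓
y: □¬q is T. ✗
z: □¬q is F. ✓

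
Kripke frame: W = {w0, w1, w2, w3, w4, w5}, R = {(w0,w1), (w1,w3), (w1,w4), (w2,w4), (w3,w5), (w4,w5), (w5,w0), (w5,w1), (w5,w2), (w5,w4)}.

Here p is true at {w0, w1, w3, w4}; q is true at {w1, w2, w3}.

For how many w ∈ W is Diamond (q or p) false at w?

w0: successors {w1}; q or p there: w1:T. ✓
w1: successors {w3, w4}; q or p there: w3:T, w4:T. ✓
w2: successors {w4}; q or p there: w4:T. ✓
w3: successors {w5}; q or p there: w5:F. ✗
w4: successors {w5}; q or p there: w5:F. ✗
w5: successors {w0, w1, w2, w4}; q or p there: w0:T, w1:T, w2:T, w4:T. ✓
Satisfying worlds: {w0, w1, w2, w5}.
So Diamond (q or p) fails at the other 2 worlds.

2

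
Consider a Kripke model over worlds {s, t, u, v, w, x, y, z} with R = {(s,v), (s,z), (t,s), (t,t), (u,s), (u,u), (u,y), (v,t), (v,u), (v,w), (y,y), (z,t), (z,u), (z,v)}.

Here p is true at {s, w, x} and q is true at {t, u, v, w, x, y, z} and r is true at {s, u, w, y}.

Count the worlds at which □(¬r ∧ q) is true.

3

s: successors {v, z}; ¬r ∧ q there: v:T, z:T. ✓
t: successors {s, t}; ¬r ∧ q there: s:F, t:T. ✗
u: successors {s, u, y}; ¬r ∧ q there: s:F, u:F, y:F. ✗
v: successors {t, u, w}; ¬r ∧ q there: t:T, u:F, w:F. ✗
w: no successors, so □(¬r ∧ q) holds vacuously. ✓
x: no successors, so □(¬r ∧ q) holds vacuously. ✓
y: successors {y}; ¬r ∧ q there: y:F. ✗
z: successors {t, u, v}; ¬r ∧ q there: t:T, u:F, v:T. ✗
Satisfying worlds: {s, w, x}.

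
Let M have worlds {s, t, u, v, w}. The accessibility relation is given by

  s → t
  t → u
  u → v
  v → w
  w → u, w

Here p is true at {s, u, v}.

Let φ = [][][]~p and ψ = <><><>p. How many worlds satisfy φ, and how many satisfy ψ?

1 and 4

For [][][]~p:
s: successors {t}; [][]~p there: t:F. ✗
t: successors {u}; [][]~p there: u:T. ✓
u: successors {v}; [][]~p there: v:F. ✗
v: successors {w}; [][]~p there: w:F. ✗
w: successors {u, w}; [][]~p there: u:T, w:F. ✗
— 1 world.
For <><><>p:
s: successors {t}; <><>p there: t:T. ✓
t: successors {u}; <><>p there: u:F. ✗
u: successors {v}; <><>p there: v:T. ✓
v: successors {w}; <><>p there: w:T. ✓
w: successors {u, w}; <><>p there: u:F, w:T. ✓
— 4 worlds.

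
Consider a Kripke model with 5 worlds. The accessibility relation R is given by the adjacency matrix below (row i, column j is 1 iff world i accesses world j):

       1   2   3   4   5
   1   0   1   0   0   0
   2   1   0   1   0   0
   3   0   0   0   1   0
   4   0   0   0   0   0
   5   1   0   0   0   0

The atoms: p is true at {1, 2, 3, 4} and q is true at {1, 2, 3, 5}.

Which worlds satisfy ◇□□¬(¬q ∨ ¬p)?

{2, 3, 5}

1: successors {2}; □□¬(¬q ∨ ¬p) there: 2:F. ✗
2: successors {1, 3}; □□¬(¬q ∨ ¬p) there: 1:T, 3:T. ✓
3: successors {4}; □□¬(¬q ∨ ¬p) there: 4:T. ✓
4: no successors, so ◇□□¬(¬q ∨ ¬p) fails. ✗
5: successors {1}; □□¬(¬q ∨ ¬p) there: 1:T. ✓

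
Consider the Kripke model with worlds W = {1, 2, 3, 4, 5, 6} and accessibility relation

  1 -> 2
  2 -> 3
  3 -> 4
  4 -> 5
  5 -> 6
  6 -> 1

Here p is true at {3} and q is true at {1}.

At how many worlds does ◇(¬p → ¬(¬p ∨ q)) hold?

1

1: successors {2}; ¬p → ¬(¬p ∨ q) there: 2:F. ✗
2: successors {3}; ¬p → ¬(¬p ∨ q) there: 3:T. ✓
3: successors {4}; ¬p → ¬(¬p ∨ q) there: 4:F. ✗
4: successors {5}; ¬p → ¬(¬p ∨ q) there: 5:F. ✗
5: successors {6}; ¬p → ¬(¬p ∨ q) there: 6:F. ✗
6: successors {1}; ¬p → ¬(¬p ∨ q) there: 1:F. ✗
Satisfying worlds: {2}.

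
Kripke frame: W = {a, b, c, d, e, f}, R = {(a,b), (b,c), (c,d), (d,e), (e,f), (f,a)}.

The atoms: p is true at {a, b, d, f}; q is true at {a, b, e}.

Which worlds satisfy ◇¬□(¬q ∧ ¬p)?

a: successors {b}; ¬□(¬q ∧ ¬p) there: b:F. ✗
b: successors {c}; ¬□(¬q ∧ ¬p) there: c:T. ✓
c: successors {d}; ¬□(¬q ∧ ¬p) there: d:T. ✓
d: successors {e}; ¬□(¬q ∧ ¬p) there: e:T. ✓
e: successors {f}; ¬□(¬q ∧ ¬p) there: f:T. ✓
f: successors {a}; ¬□(¬q ∧ ¬p) there: a:T. ✓

{b, c, d, e, f}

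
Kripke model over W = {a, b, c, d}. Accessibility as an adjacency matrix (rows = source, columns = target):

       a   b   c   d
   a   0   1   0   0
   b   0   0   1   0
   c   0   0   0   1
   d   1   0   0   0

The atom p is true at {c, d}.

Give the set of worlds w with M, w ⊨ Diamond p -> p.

{a, c, d}

a: Diamond p is F, p is F. ✓
b: Diamond p is T, p is F. ✗
c: Diamond p is T, p is T. ✓
d: Diamond p is F, p is T. ✓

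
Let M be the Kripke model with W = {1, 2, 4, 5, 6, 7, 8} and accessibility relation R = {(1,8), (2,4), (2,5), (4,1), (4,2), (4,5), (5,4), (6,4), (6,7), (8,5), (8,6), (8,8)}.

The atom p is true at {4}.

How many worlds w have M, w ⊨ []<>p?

1: successors {8}; <>p there: 8:F. ✗
2: successors {4, 5}; <>p there: 4:F, 5:T. ✗
4: successors {1, 2, 5}; <>p there: 1:F, 2:T, 5:T. ✗
5: successors {4}; <>p there: 4:F. ✗
6: successors {4, 7}; <>p there: 4:F, 7:F. ✗
7: no successors, so []<>p holds vacuously. ✓
8: successors {5, 6, 8}; <>p there: 5:T, 6:T, 8:F. ✗
Satisfying worlds: {7}.

1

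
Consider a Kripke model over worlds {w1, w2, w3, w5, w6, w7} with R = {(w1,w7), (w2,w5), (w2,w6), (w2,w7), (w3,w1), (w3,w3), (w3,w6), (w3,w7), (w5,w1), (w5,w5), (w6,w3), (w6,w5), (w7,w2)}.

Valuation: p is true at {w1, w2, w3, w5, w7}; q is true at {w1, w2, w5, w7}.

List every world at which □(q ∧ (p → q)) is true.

{w1, w5, w7}

w1: successors {w7}; q ∧ (p → q) there: w7:T. ✓
w2: successors {w5, w6, w7}; q ∧ (p → q) there: w5:T, w6:F, w7:T. ✗
w3: successors {w1, w3, w6, w7}; q ∧ (p → q) there: w1:T, w3:F, w6:F, w7:T. ✗
w5: successors {w1, w5}; q ∧ (p → q) there: w1:T, w5:T. ✓
w6: successors {w3, w5}; q ∧ (p → q) there: w3:F, w5:T. ✗
w7: successors {w2}; q ∧ (p → q) there: w2:T. ✓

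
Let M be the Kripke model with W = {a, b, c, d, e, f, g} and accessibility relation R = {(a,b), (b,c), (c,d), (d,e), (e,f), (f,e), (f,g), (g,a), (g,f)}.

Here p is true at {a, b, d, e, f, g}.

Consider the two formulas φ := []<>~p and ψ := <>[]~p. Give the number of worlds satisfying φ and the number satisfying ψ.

For []<>~p:
a: successors {b}; <>~p there: b:T. ✓
b: successors {c}; <>~p there: c:F. ✗
c: successors {d}; <>~p there: d:F. ✗
d: successors {e}; <>~p there: e:F. ✗
e: successors {f}; <>~p there: f:F. ✗
f: successors {e, g}; <>~p there: e:F, g:F. ✗
g: successors {a, f}; <>~p there: a:F, f:F. ✗
— 1 world.
For <>[]~p:
a: successors {b}; []~p there: b:T. ✓
b: successors {c}; []~p there: c:F. ✗
c: successors {d}; []~p there: d:F. ✗
d: successors {e}; []~p there: e:F. ✗
e: successors {f}; []~p there: f:F. ✗
f: successors {e, g}; []~p there: e:F, g:F. ✗
g: successors {a, f}; []~p there: a:F, f:F. ✗
— 1 world.

1 and 1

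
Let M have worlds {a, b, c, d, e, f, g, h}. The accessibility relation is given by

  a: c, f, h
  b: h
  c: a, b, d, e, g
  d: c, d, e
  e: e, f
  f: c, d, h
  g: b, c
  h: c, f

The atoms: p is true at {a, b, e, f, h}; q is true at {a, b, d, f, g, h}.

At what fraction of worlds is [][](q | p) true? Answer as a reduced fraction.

a: successors {c, f, h}; [](q | p) there: c:T, f:F, h:F. ✗
b: successors {h}; [](q | p) there: h:F. ✗
c: successors {a, b, d, e, g}; [](q | p) there: a:F, b:T, d:F, e:T, g:F. ✗
d: successors {c, d, e}; [](q | p) there: c:T, d:F, e:T. ✗
e: successors {e, f}; [](q | p) there: e:T, f:F. ✗
f: successors {c, d, h}; [](q | p) there: c:T, d:F, h:F. ✗
g: successors {b, c}; [](q | p) there: b:T, c:T. ✓
h: successors {c, f}; [](q | p) there: c:T, f:F. ✗
That's 1 of 8 worlds, so 1/8.

1/8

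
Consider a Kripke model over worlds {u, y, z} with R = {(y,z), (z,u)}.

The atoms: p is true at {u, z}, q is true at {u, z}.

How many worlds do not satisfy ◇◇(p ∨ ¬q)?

u: no successors, so ◇◇(p ∨ ¬q) fails. ✗
y: successors {z}; ◇(p ∨ ¬q) there: z:T. ✓
z: successors {u}; ◇(p ∨ ¬q) there: u:F. ✗
Satisfying worlds: {y}.
So ◇◇(p ∨ ¬q) fails at the other 2 worlds.

2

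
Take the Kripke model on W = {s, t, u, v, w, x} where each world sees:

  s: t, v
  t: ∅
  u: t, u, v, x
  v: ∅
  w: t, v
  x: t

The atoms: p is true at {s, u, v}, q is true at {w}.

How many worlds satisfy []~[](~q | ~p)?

2

s: successors {t, v}; ~[](~q | ~p) there: t:F, v:F. ✗
t: no successors, so []~[](~q | ~p) holds vacuously. ✓
u: successors {t, u, v, x}; ~[](~q | ~p) there: t:F, u:F, v:F, x:F. ✗
v: no successors, so []~[](~q | ~p) holds vacuously. ✓
w: successors {t, v}; ~[](~q | ~p) there: t:F, v:F. ✗
x: successors {t}; ~[](~q | ~p) there: t:F. ✗
Satisfying worlds: {t, v}.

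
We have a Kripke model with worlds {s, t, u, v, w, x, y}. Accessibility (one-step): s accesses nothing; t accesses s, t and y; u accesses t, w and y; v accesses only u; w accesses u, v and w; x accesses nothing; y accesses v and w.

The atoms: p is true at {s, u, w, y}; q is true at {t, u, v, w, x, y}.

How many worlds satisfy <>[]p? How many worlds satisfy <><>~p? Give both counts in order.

3 and 5

For <>[]p:
s: no successors, so <>[]p fails. ✗
t: successors {s, t, y}; []p there: s:T, t:F, y:F. ✓
u: successors {t, w, y}; []p there: t:F, w:F, y:F. ✗
v: successors {u}; []p there: u:F. ✗
w: successors {u, v, w}; []p there: u:F, v:T, w:F. ✓
x: no successors, so <>[]p fails. ✗
y: successors {v, w}; []p there: v:T, w:F. ✓
— 3 worlds.
For <><>~p:
s: no successors, so <><>~p fails. ✗
t: successors {s, t, y}; <>~p there: s:F, t:T, y:T. ✓
u: successors {t, w, y}; <>~p there: t:T, w:T, y:T. ✓
v: successors {u}; <>~p there: u:T. ✓
w: successors {u, v, w}; <>~p there: u:T, v:F, w:T. ✓
x: no successors, so <><>~p fails. ✗
y: successors {v, w}; <>~p there: v:F, w:T. ✓
— 5 worlds.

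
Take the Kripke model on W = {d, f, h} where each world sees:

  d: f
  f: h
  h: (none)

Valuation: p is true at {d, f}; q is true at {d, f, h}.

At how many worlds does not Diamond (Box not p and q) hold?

1

d: Diamond (Box not p and q) is T. ✗
f: Diamond (Box not p and q) is T. ✗
h: Diamond (Box not p and q) is F. ✓
Satisfying worlds: {h}.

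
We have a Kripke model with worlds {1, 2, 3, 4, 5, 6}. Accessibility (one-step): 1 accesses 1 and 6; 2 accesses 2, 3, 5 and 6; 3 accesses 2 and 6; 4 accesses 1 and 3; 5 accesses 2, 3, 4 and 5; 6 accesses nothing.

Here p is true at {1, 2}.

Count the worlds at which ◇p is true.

5

1: successors {1, 6}; p there: 1:T, 6:F. ✓
2: successors {2, 3, 5, 6}; p there: 2:T, 3:F, 5:F, 6:F. ✓
3: successors {2, 6}; p there: 2:T, 6:F. ✓
4: successors {1, 3}; p there: 1:T, 3:F. ✓
5: successors {2, 3, 4, 5}; p there: 2:T, 3:F, 4:F, 5:F. ✓
6: no successors, so ◇p fails. ✗
Satisfying worlds: {1, 2, 3, 4, 5}.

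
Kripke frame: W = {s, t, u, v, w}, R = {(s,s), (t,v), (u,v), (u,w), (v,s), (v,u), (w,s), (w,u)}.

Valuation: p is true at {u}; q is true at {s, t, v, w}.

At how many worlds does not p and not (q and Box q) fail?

s: not p is T, not (q and Box q) is F. ✗
t: not p is T, not (q and Box q) is F. ✗
u: not p is F, not (q and Box q) is T. ✗
v: not p is T, not (q and Box q) is T. ✓
w: not p is T, not (q and Box q) is T. ✓
Satisfying worlds: {v, w}.
So not p and not (q and Box q) fails at the other 3 worlds.

3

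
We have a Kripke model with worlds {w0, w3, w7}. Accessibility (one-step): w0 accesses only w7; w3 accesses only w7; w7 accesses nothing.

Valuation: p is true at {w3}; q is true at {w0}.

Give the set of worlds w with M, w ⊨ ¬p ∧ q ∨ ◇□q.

w0: ¬p ∧ q is T, ◇□q is T. ✓
w3: ¬p ∧ q is F, ◇□q is T. ✓
w7: ¬p ∧ q is F, ◇□q is F. ✗

{w0, w3}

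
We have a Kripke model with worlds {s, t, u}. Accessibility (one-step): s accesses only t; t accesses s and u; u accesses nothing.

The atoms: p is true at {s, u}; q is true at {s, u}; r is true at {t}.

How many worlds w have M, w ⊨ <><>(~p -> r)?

2

s: successors {t}; <>(~p -> r) there: t:T. ✓
t: successors {s, u}; <>(~p -> r) there: s:T, u:F. ✓
u: no successors, so <><>(~p -> r) fails. ✗
Satisfying worlds: {s, t}.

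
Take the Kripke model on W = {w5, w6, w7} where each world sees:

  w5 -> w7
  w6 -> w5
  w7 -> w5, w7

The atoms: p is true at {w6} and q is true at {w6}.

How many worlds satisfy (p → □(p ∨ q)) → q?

w5: p → □(p ∨ q) is T, q is F. ✗
w6: p → □(p ∨ q) is F, q is T. ✓
w7: p → □(p ∨ q) is T, q is F. ✗
Satisfying worlds: {w6}.

1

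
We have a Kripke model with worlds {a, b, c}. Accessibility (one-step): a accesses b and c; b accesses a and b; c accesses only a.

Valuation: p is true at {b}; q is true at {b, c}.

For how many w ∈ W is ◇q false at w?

1

a: successors {b, c}; q there: b:T, c:T. ✓
b: successors {a, b}; q there: a:F, b:T. ✓
c: successors {a}; q there: a:F. ✗
Satisfying worlds: {a, b}.
So ◇q fails at the other 1 world.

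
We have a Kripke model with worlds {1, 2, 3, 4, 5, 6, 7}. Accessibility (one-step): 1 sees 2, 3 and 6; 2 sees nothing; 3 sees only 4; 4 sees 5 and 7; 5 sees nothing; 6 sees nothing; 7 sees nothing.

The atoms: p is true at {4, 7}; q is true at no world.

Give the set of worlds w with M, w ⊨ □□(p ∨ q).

{1, 2, 4, 5, 6, 7}

1: successors {2, 3, 6}; □(p ∨ q) there: 2:T, 3:T, 6:T. ✓
2: no successors, so □□(p ∨ q) holds vacuously. ✓
3: successors {4}; □(p ∨ q) there: 4:F. ✗
4: successors {5, 7}; □(p ∨ q) there: 5:T, 7:T. ✓
5: no successors, so □□(p ∨ q) holds vacuously. ✓
6: no successors, so □□(p ∨ q) holds vacuously. ✓
7: no successors, so □□(p ∨ q) holds vacuously. ✓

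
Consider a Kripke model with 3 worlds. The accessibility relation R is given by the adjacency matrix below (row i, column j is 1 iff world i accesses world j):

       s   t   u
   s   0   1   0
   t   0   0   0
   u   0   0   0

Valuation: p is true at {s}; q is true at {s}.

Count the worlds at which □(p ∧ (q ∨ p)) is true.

s: successors {t}; p ∧ (q ∨ p) there: t:F. ✗
t: no successors, so □(p ∧ (q ∨ p)) holds vacuously. ✓
u: no successors, so □(p ∧ (q ∨ p)) holds vacuously. ✓
Satisfying worlds: {t, u}.

2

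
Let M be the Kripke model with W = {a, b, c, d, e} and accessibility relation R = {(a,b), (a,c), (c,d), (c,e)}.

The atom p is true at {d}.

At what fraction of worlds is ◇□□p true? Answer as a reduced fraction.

a: successors {b, c}; □□p there: b:T, c:T. ✓
b: no successors, so ◇□□p fails. ✗
c: successors {d, e}; □□p there: d:T, e:T. ✓
d: no successors, so ◇□□p fails. ✗
e: no successors, so ◇□□p fails. ✗
That's 2 of 5 worlds, so 2/5.

2/5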